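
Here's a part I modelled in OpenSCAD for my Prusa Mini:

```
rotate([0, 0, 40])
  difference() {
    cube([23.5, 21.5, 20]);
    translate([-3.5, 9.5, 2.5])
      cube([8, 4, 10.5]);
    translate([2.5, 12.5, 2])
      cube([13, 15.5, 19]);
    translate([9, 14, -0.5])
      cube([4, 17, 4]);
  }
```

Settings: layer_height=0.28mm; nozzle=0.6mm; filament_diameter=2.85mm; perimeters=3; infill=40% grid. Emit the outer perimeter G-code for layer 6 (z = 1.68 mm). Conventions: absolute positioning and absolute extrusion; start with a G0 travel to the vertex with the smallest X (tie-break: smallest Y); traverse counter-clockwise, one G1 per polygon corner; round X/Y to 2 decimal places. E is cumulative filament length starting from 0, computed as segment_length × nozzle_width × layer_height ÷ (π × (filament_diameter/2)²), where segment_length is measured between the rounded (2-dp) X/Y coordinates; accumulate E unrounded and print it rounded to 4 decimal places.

At z = 1.68 mm: the cube (footprint 23.5×21.5) is included at this height; the cube at (-3.5, 9.5) does not reach this height (z outside [2.5, 13]); the cube at (2.5, 12.5) is not intersected at this z (z outside [2, 21]); the cube at (9, 14) is present — its section is the full 4×17 rectangle; After the difference (first − rest): starting from the 23.5×21.5 cube, the 4×17 cube at (9, 14) partially overlaps it — only the 30.00 mm² overlap (of its 68.00 mm²) is removed, clipping the outline — 1 connected region; (rotated 40° about Z; rotation is an isometry so areas/perimeters/island counts are preserved). The outline is a single polygon with 8 vertices. Extrusion per mm of travel: 0.6 × 0.28 / (π × 1.425²) = 0.026335. Accumulating E over each segment gives final E = 2.7654.

G0 X-13.82 Y16.47 Z1.68
G1 X0.00 Y0.00 E0.5662
G1 X18.00 Y15.11 E1.1851
G1 X4.18 Y31.58 E1.7513
G1 X-3.86 Y24.83 E2.0278
G1 X0.96 Y19.08 E2.2253
G1 X-2.10 Y16.51 E2.3306
G1 X-6.93 Y22.26 E2.5283
G1 X-13.82 Y16.47 E2.7654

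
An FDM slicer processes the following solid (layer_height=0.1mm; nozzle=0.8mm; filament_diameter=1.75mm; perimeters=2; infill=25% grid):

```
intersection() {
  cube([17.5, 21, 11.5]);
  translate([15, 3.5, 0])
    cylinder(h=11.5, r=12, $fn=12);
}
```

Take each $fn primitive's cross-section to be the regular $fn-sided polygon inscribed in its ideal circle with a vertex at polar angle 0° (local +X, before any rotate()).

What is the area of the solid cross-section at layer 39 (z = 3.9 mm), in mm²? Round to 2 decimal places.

At z = 3.9 mm: the 17.5×21 cube contributes its full rectangle (area 367.50 mm²); the r=12 cylinder at (15, 3.5) gives a regular 12-gon of circumradius 12 (constant along its height) (area = (12/2)·12.000²·sin(360°/12) = 432.00 mm²); Taking the intersection: the r=12 cylinder at (15, 3.5) partially overlaps the 17.5×21 cube; clipping to the common part keeps 186.27 mm² — area = 186.27 mm². Overall, the cross-section is a single solid region. Net area = 186.27 mm².

186.27 mm²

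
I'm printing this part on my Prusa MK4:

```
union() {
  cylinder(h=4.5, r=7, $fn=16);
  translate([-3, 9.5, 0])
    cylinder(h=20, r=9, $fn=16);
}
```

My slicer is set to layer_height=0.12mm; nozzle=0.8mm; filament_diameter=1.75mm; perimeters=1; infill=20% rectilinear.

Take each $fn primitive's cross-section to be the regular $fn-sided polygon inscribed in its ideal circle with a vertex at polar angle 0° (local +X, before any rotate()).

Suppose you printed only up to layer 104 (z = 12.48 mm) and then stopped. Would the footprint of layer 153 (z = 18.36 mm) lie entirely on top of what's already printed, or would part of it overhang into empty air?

Compare the two slices. At z = 12.48: the cylinder does not reach this height (z outside [0, 4.5]); the cylinder at (-3, 9.5): section is a regular 16-gon, circumradius r=9 (area = (16/2)·9.000²·sin(360°/16) = 247.98 mm²); Combining (union): only the r=9 cylinder at (-3, 9.5) is present, so the union is just that shape — area = 247.98 mm². At z = 18.36: the cylinder does not reach this height (z outside [0, 4.5]); the cylinder at (-3, 9.5): section is a regular 16-gon, circumradius r=9 (area = (16/2)·9.000²·sin(360°/16) = 247.98 mm²); Merging all regions: only the r=9 cylinder at (-3, 9.5) is present, so the union is just that shape — area = 247.98 mm². Checking containment: the cross-section at z = 18.36 is a subset of the cross-section at z = 12.48.

entirely on top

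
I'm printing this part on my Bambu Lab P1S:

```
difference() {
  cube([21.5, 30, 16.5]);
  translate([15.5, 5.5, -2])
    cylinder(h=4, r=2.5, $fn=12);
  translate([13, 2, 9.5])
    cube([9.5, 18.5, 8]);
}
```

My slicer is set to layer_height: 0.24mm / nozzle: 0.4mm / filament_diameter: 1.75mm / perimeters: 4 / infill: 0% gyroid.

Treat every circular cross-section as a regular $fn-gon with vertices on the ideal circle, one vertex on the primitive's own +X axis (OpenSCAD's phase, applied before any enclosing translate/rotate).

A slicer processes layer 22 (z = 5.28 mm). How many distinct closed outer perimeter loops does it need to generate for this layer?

1

At z = 5.28 mm: the cube (footprint 21.5×30) is included at this height; the cylinder at (15.5, 5.5) does not reach this height (z outside [-2, 2]); the cube at (13, 2) does not reach this height (z outside [9.5, 17.5]); Taking the first minus the rest: none of the subtracted shapes is present at this height, so the 21.5×30 cube is unchanged — 1 connected region. The result has 1 disconnected region.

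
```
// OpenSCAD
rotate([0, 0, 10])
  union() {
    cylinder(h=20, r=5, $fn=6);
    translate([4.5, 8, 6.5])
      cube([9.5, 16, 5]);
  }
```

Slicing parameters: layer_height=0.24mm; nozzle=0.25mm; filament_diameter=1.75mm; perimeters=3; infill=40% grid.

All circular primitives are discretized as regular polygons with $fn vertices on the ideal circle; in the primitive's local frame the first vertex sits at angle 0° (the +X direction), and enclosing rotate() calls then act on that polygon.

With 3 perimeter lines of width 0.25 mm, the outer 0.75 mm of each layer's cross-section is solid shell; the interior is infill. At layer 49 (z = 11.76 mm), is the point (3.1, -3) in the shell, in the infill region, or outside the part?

At z = 11.76 mm: the r=5 cylinder gives a regular 6-gon of circumradius 5 (constant along its height); the cube at (4.5, 8) does not reach this height (z outside [6.5, 11.5]); Combining (union): only the r=5 cylinder is present, so the union is just that shape — 1 connected region; (rotated 10° about Z; rotation is an isometry so areas/perimeters/island counts are preserved). Overall, the cross-section is a single solid region. Undo the 10° rotation: the query point maps to (2.532, -3.493) in the un-rotated model frame. The nearest boundary edge runs (2.50, -4.33)→(5.00, 0.00); distance from the point to it = 0.39 mm. The point is inside the cross-section, 0.39 mm from the nearest boundary — within the 0.75 mm shell band (3 × 0.25).

shell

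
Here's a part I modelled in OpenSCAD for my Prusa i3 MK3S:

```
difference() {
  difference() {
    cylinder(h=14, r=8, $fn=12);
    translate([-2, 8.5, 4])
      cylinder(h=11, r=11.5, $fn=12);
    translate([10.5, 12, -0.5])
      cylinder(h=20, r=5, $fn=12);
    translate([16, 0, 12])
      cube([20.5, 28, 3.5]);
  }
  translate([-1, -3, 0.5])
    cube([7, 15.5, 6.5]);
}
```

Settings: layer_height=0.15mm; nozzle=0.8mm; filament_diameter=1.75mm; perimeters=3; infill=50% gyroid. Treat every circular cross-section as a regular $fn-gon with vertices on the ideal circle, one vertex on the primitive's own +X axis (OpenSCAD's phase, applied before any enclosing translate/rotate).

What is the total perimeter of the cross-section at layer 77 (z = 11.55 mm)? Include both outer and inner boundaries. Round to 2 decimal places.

42.50 mm

At z = 11.55 mm: the r=8 cylinder gives a regular 12-gon of circumradius 8 (constant along its height) (perimeter = 2·12·8.000·sin(180°/12) = 49.69 mm); the r=11.5 cylinder at (-2, 8.5) contributes a regular 12-gon of circumradius 11.5 (perimeter = 2·12·11.500·sin(180°/12) = 71.43 mm); the cylinder at (10.5, 12): section is a regular 12-gon, circumradius r=5 (perimeter = 2·12·5.000·sin(180°/12) = 31.06 mm); the cube at (16, 0) is not intersected at this z (z outside [12, 15.5]); Subtracting the remaining from the first: starting from the r=8 cylinder, the r=11.5 cylinder at (-2, 8.5) partially overlaps it — only the 119.71 mm² overlap (of its 396.75 mm²) is removed, clipping the outline; the r=5 cylinder at (10.5, 12) misses the remaining region (no effect) — boundary = 42.50 mm; the cube at (-1, -3) is not intersected at this z (z outside [0.5, 7]); After the difference (first − rest): none of the subtracted shapes is present at this height, so the result so far is unchanged — boundary = 42.50 mm. Overall, the cross-section is a single solid region. Total boundary length (outer) = 42.50 mm.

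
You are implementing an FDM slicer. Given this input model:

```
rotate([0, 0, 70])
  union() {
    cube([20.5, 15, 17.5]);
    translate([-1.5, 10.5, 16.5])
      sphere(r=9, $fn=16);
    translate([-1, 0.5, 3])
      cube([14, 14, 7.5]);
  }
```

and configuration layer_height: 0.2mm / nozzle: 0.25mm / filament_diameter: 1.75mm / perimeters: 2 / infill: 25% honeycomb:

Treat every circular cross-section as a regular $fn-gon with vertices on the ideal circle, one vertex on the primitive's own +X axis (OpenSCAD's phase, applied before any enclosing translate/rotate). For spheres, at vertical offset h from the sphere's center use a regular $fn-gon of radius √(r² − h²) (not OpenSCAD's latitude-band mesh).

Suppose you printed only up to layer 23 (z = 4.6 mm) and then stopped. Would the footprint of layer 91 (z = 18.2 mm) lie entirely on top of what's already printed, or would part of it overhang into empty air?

Compare the two slices. At z = 4.6: the cube (footprint 20.5×15) is included at this height (area 307.50 mm²); the sphere at (-1.5, 10.5) does not reach this height (|z−center|=11.900 > r=9); the 14×14 cube at (-1, 0.5) contributes its full rectangle (area 196.00 mm²); Merging all regions: the regions partially overlap — summed areas 503.50 mm² minus the doubly-counted overlap 182.00 mm² gives 321.50 mm² — area = 321.50 mm²; (rotated 70° about Z; rotation is an isometry so areas/perimeters/island counts are preserved). At z = 18.2: the cube is not intersected at this z (z outside [0, 17.5]); the r=9 sphere at (-1.5, 10.5) contributes a regular 16-gon of circumradius √(9²−1.7²) = 8.838 (area = (16/2)·8.838²·sin(360°/16) = 239.13 mm²); the cube at (-1, 0.5) is absent (z outside [3, 10.5]); Merging all regions: only the r=9 sphere at (-1.5, 10.5) is present, so the union is just that shape — area = 239.13 mm²; (whole slice rotated 70° about Z — lengths, areas and connectivity unchanged). Checking containment: at z = 18.2 the cross-section extends beyond the z = 4.6 cross-section by about 149.03 mm².

part overhangs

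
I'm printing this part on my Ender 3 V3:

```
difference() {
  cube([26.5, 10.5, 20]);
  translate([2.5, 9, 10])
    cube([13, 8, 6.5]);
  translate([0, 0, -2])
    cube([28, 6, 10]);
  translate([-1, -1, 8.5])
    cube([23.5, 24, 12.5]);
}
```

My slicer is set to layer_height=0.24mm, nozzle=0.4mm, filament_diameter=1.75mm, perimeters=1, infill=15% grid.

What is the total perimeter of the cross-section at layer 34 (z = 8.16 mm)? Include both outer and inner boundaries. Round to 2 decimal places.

74.00 mm

At z = 8.16 mm: the cube (footprint 26.5×10.5) is included at this height (perimeter 74.00 mm); the cube at (2.5, 9) is not intersected at this z (z outside [10, 16.5]); the cube does not reach this height (z outside [-2, 8]); the cube at (-1, -1) is absent (z outside [8.5, 21]); After the difference (first − rest): none of the subtracted shapes is present at this height, so the 26.5×10.5 cube is unchanged — boundary = 74.00 mm. Overall, the cross-section is a single solid region. Total boundary length (outer) = 74.00 mm.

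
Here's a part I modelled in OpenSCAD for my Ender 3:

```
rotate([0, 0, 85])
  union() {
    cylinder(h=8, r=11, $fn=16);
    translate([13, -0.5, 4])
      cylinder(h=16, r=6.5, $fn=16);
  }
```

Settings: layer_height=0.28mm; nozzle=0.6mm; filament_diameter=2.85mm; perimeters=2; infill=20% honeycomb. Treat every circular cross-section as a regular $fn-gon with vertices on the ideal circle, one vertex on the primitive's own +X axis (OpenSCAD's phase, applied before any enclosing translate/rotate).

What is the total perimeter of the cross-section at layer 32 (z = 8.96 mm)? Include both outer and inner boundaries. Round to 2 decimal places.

40.58 mm

At z = 8.96 mm: the cylinder is absent (z outside [0, 8]); the cylinder at (13, -0.5): section is a regular 16-gon, circumradius r=6.5 (perimeter = 2·16·6.500·sin(180°/16) = 40.58 mm); Merging all regions: only the r=6.5 cylinder at (13, -0.5) is present, so the union is just that shape — boundary = 40.58 mm; (rotated 85° about Z; rotation is an isometry so areas/perimeters/island counts are preserved). Overall, the cross-section is a single solid region. Total boundary length (outer) = 40.58 mm.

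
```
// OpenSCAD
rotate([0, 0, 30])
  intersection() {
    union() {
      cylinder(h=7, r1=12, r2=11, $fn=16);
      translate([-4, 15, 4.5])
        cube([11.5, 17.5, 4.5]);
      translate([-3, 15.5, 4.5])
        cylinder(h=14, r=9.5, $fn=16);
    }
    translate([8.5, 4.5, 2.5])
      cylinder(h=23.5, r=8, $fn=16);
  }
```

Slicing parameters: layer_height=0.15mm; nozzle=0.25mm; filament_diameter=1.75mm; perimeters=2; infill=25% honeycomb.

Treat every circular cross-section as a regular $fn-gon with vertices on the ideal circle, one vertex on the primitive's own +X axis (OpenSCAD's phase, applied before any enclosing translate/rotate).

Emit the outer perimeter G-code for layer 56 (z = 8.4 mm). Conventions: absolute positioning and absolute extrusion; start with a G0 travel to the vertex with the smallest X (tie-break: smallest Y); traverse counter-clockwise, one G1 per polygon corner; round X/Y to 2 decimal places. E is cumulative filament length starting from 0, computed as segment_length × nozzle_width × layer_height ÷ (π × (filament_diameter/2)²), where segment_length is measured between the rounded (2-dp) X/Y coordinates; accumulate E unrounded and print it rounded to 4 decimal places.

G0 X-2.82 Y7.10 Z8.40
G1 X-2.62 Y6.52 E0.0096
G1 X-1.17 Y9.46 E0.0607
G1 X-0.93 Y13.16 E0.1185
G1 X-0.96 Y13.26 E0.1201
G1 X-1.24 Y13.02 E0.1259
G1 X-2.62 Y10.22 E0.1745
G1 X-2.82 Y7.10 E0.2233

At z = 8.4 mm: the cone does not reach this height (z outside [0, 7]); the 11.5×17.5 cube at (-4, 15) contributes its full rectangle; the r=9.5 cylinder at (-3, 15.5) contributes a regular 16-gon of circumradius 9.5; Taking the union: the regions partially overlap (shared area 83.70 mm²), so overlapping operands fuse into one piece — 1 connected region; the r=8 cylinder at (8.5, 4.5) gives a regular 16-gon of circumradius 8 (constant along its height); Keeping only the common overlap: the r=8 cylinder at (8.5, 4.5) partially overlaps the result so far; clipping to the common part keeps 6.15 mm² — 1 connected region; (whole slice rotated 30° about Z — lengths, areas and connectivity unchanged). The outline is a single polygon with 7 vertices. Extrusion per mm of travel: 0.25 × 0.15 / (π × 0.875²) = 0.015591. Accumulating E over each segment gives final E = 0.2233.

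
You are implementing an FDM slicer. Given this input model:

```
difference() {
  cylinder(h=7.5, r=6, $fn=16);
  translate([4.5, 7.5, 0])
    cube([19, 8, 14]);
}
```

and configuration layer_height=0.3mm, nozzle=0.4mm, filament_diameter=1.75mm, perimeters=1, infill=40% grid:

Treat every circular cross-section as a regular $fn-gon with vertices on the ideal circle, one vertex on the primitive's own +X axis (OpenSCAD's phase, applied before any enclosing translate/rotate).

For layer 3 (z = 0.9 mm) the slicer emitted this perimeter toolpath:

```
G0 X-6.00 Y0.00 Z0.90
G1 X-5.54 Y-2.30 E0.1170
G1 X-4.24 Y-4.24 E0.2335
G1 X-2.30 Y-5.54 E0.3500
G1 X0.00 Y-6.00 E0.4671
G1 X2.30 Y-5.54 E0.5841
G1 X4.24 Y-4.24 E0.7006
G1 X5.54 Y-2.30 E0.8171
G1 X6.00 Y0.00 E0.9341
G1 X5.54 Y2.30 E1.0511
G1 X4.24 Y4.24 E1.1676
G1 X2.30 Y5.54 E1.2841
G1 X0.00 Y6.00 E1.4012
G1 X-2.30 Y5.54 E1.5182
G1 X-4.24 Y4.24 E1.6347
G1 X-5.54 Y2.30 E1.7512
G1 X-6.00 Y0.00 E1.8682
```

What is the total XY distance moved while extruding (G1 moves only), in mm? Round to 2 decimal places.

Sum the Euclidean lengths of each G1 segment: total = 37.45 mm.

37.45 mm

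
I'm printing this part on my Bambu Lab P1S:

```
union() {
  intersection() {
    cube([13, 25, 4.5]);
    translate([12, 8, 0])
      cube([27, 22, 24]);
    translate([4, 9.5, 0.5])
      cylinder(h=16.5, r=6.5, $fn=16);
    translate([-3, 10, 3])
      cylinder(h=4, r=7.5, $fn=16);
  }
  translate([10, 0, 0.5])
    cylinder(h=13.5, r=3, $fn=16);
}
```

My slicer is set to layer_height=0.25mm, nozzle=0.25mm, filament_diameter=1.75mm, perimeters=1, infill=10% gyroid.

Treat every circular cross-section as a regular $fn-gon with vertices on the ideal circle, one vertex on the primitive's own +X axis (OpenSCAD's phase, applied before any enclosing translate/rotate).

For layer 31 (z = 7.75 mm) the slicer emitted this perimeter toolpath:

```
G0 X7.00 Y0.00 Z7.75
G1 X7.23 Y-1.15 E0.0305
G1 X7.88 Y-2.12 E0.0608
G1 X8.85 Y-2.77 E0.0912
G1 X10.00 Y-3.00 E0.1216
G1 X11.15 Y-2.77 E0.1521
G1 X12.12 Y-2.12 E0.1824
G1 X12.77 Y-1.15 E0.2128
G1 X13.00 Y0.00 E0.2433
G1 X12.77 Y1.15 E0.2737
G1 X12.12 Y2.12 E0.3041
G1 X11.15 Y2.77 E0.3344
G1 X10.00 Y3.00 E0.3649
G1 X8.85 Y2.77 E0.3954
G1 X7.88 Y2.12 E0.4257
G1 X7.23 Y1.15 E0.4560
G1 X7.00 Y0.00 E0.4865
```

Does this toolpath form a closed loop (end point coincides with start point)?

Start point (G0): (7.00, 0.00). End point (last G1): the path returns to the start — closed.

yes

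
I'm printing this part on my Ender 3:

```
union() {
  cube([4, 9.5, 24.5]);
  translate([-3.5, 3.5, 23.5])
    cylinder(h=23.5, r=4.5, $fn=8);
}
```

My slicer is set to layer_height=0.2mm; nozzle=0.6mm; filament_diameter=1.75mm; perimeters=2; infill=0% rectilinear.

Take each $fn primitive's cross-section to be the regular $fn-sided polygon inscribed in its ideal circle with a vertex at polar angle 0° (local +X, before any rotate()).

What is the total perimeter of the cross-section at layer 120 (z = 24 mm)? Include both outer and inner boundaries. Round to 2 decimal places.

44.50 mm

At z = 24 mm: the cube (footprint 4×9.5) is included at this height (perimeter 27.00 mm); the cylinder at (-3.5, 3.5): section is a regular 8-gon, circumradius r=4.5 (perimeter = 2·8·4.500·sin(180°/8) = 27.55 mm); Combining (union): the regions partially overlap (shared area 2.41 mm²), so the edge portions inside another operand are dropped and the merged outline is re-measured after clipping — boundary = 44.50 mm. Overall, the cross-section is a single solid region. Total boundary length (outer) = 44.50 mm.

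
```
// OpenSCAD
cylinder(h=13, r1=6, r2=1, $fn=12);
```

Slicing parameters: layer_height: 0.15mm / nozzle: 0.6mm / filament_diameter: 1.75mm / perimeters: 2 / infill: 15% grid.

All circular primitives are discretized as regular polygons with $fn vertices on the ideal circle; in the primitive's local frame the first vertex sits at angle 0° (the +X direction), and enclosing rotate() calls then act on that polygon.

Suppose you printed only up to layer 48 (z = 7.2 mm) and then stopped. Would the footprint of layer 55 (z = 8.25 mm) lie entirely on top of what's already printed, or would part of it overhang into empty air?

Compare the two slices. At z = 7.2: the cone contributes a regular 12-gon of circumradius 3.231 (interpolated between r1=6 and r2=1 at t=0.554) (area = (12/2)·3.231²·sin(360°/12) = 31.31 mm²). At z = 8.25: the cone: at t=0.635 of its height the radius interpolates to r₁+(r₂−r₁)t = 2.827, giving a regular 12-gon of that circumradius (area = (12/2)·2.827²·sin(360°/12) = 23.97 mm²). Checking containment: the cross-section at z = 8.25 is a subset of the cross-section at z = 7.2.

entirely on top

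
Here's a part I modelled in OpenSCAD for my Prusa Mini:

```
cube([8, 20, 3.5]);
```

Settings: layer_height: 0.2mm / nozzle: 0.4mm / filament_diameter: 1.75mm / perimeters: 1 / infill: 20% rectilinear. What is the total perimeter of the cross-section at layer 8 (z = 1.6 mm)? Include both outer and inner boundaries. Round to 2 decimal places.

At z = 1.6 mm: the cube is present — its section is the full 8×20 rectangle (perimeter 56.00 mm). Overall, the cross-section is a single solid region. Total boundary length (outer) = 56.00 mm.

56.00 mm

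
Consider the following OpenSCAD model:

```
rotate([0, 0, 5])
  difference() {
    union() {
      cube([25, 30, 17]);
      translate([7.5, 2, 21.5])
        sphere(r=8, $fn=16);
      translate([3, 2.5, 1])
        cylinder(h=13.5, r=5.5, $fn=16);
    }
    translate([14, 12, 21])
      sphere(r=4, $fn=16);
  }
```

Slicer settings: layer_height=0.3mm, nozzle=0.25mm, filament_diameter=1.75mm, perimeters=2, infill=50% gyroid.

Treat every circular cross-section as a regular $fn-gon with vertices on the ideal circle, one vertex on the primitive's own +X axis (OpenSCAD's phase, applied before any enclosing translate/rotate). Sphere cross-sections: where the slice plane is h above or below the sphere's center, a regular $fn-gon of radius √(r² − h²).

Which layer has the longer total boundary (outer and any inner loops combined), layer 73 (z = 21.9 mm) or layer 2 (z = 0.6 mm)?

Layer 73 (z = 21.9): the cube is not intersected at this z (z outside [0, 17]); the sphere at (7.5, 2): section is a regular 16-gon, circumradius = √(r²−h²) = √(8²−0.4²) = 7.990 (perimeter = 2·16·7.990·sin(180°/16) = 49.88 mm); the cylinder at (3, 2.5) is absent (z outside [1, 14.5]); Combining (union): only the r=8 sphere at (7.5, 2) is present, so the union is just that shape — boundary = 49.88 mm; the r=4 sphere at (14, 12) slices to a regular 16-gon of circumradius 3.897 (√(r²−h²) with h=0.9 from center) (perimeter = 2·16·3.897·sin(180°/16) = 24.33 mm); Subtracting the remaining from the first: starting from that combined region, the r=4 sphere at (14, 12) misses the remaining region (no effect) — boundary = 49.88 mm; (rotated 5° about Z; rotation is an isometry so areas/perimeters/island counts are preserved). So its perimeter = 49.88 mm. Layer 2 (z = 0.6): the 25×30 cube contributes its full rectangle (perimeter 110.00 mm); the sphere at (7.5, 2) is not intersected at this z (|z−center|=20.900 > r=8); the cylinder at (3, 2.5) does not reach this height (z outside [1, 14.5]); Merging all regions: only the 25×30 cube is present, so the union is just that shape — boundary = 110.00 mm; the sphere at (14, 12) is absent (|z−center|=20.400 > r=4); Taking the first minus the rest: none of the subtracted shapes is present at this height, so that combined region is unchanged — boundary = 110.00 mm; (whole slice rotated 5° about Z — lengths, areas and connectivity unchanged). So its perimeter = 110.00 mm. Layer 2 is larger (110.00 vs 49.88 mm).

layer 2 (z = 0.6 mm)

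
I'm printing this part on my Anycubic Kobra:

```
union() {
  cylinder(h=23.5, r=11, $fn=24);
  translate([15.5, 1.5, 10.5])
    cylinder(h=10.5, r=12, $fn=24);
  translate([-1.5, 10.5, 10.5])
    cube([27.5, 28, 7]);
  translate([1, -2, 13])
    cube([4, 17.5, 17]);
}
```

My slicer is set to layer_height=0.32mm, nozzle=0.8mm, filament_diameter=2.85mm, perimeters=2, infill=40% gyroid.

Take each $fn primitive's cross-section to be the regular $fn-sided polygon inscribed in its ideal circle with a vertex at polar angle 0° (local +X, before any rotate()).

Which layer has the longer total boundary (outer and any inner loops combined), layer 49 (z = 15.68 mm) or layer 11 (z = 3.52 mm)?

Layer 49 (z = 15.68): the r=11 cylinder contributes a regular 24-gon of circumradius 11 (perimeter = 2·24·11.000·sin(180°/24) = 68.92 mm); the r=12 cylinder at (15.5, 1.5) gives a regular 24-gon of circumradius 12 (constant along its height) (perimeter = 2·24·12.000·sin(180°/24) = 75.18 mm); the cube at (-1.5, 10.5) (footprint 27.5×28) is included at this height (perimeter 111.00 mm); the cube at (1, -2) is present — its section is the full 4×17.5 rectangle (perimeter 43.00 mm); Taking the union: the regions partially overlap (shared area 186.56 mm²), so the edge portions inside another operand are dropped and the merged outline is re-measured after clipping — boundary (outer + 1 inner loop) = 172.00 mm. So its perimeter = 172.00 mm. Layer 11 (z = 3.52): the r=11 cylinder contributes a regular 24-gon of circumradius 11 (perimeter = 2·24·11.000·sin(180°/24) = 68.92 mm); the cylinder at (15.5, 1.5) is absent (z outside [10.5, 21]); the cube at (-1.5, 10.5) does not reach this height (z outside [10.5, 17.5]); the cube at (1, -2) is not intersected at this z (z outside [13, 30]); Merging all regions: only the r=11 cylinder is present, so the union is just that shape — boundary = 68.92 mm. So its perimeter = 68.92 mm. Layer 49 is larger (172.00 vs 68.92 mm).

layer 49 (z = 15.68 mm)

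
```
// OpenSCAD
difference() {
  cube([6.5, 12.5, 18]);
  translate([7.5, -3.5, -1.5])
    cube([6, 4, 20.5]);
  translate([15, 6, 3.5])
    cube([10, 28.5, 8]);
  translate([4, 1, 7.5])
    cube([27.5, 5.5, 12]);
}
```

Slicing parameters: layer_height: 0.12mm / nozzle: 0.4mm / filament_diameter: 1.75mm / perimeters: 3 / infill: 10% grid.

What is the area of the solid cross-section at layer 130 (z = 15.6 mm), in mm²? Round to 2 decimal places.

67.50 mm²

At z = 15.6 mm: the cube (footprint 6.5×12.5) is included at this height (area 81.25 mm²); the cube at (7.5, -3.5) (footprint 6×4) is included at this height (area 24.00 mm²); the cube at (15, 6) does not reach this height (z outside [3.5, 11.5]); the cube at (4, 1) is present — its section is the full 27.5×5.5 rectangle (area 151.25 mm²); After the difference (first − rest): starting from the 6.5×12.5 cube (81.25 mm²), the 6×4 cube at (7.5, -3.5) misses the remaining region (no effect); the 27.5×5.5 cube at (4, 1) partially overlaps it — only the 13.75 mm² overlap (of its 151.25 mm²) is removed, clipping the outline — area = 67.50 mm². Overall, the cross-section is a single solid region. Net area = 67.50 mm².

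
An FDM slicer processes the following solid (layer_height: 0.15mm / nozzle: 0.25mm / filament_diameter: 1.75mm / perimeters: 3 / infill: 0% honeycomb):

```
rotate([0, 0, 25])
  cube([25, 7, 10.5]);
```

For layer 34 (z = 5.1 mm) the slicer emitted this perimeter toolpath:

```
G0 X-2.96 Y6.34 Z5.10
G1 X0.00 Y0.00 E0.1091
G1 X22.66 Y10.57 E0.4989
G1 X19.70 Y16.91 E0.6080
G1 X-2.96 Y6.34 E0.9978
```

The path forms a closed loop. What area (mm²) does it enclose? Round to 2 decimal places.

Apply the shoelace formula to the sequence of (X, Y) vertices; enclosed area = 174.95 mm².

174.95 mm²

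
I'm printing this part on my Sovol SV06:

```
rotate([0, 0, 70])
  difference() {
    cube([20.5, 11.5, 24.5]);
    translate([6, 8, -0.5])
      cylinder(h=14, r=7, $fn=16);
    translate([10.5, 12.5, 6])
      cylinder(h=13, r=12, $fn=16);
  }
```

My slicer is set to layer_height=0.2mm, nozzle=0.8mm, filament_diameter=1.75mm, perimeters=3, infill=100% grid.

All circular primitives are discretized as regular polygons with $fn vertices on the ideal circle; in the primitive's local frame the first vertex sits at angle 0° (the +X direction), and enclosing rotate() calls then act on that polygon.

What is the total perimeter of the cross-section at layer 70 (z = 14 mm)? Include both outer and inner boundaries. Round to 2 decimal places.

58.89 mm

At z = 14 mm: the cube is present — its section is the full 20.5×11.5 rectangle (perimeter 64.00 mm); the cylinder at (6, 8) does not reach this height (z outside [-0.5, 13.5]); the r=12 cylinder at (10.5, 12.5) contributes a regular 16-gon of circumradius 12 (perimeter = 2·16·12.000·sin(180°/16) = 74.91 mm); Taking the first minus the rest: starting from the 20.5×11.5 cube, the r=12 cylinder at (10.5, 12.5) partially overlaps it — only the 186.91 mm² overlap (of its 440.85 mm²) is removed, clipping the outline — boundary = 58.89 mm; (whole slice rotated 70° about Z — lengths, areas and connectivity unchanged). Overall, the cross-section is a single solid region. Total boundary length (outer) = 58.89 mm.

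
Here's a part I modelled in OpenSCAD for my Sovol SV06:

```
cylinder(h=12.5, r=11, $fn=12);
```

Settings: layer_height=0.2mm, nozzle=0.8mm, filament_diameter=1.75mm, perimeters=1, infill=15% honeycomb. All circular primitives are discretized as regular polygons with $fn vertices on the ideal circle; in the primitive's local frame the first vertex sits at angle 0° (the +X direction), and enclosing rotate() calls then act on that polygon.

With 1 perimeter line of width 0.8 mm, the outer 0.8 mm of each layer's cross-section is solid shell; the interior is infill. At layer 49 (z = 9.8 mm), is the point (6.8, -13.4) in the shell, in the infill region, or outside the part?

outside

At z = 9.8 mm: the r=11 cylinder contributes a regular 12-gon of circumradius 11. Overall, the cross-section is a single solid region. The nearest boundary edge runs (-0.00, -11.00)→(5.50, -9.53); distance from the point to it = 4.09 mm. The point is not inside any of the regions above, so it lies outside the cross-section (4.09 mm from the nearest boundary).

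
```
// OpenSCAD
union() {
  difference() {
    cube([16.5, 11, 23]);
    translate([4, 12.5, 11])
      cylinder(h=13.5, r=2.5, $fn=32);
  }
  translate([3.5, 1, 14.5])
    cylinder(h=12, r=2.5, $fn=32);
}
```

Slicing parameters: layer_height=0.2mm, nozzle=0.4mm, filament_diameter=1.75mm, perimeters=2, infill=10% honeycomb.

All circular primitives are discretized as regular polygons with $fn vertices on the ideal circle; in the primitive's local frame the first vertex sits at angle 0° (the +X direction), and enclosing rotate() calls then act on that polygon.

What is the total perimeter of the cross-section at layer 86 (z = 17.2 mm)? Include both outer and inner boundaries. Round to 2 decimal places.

At z = 17.2 mm: the cube is present — its section is the full 16.5×11 rectangle (perimeter 55.00 mm); the cylinder at (4, 12.5): section is a regular 32-gon, circumradius r=2.5 (perimeter = 2·32·2.500·sin(180°/32) = 15.68 mm); After the difference (first − rest): starting from the 16.5×11 cube, the r=2.5 cylinder at (4, 12.5) partially overlaps it — only the 2.76 mm² overlap (of its 19.51 mm²) is removed, clipping the outline — boundary = 55.64 mm; the r=2.5 cylinder at (3.5, 1) contributes a regular 32-gon of circumradius 2.5 (perimeter = 2·32·2.500·sin(180°/32) = 15.68 mm); Combining (union): the regions partially overlap (shared area 14.60 mm²), so the edge portions inside another operand are dropped and the merged outline is re-measured after clipping — boundary = 56.85 mm. Overall, the cross-section is a single solid region. Total boundary length (outer) = 56.85 mm.

56.85 mm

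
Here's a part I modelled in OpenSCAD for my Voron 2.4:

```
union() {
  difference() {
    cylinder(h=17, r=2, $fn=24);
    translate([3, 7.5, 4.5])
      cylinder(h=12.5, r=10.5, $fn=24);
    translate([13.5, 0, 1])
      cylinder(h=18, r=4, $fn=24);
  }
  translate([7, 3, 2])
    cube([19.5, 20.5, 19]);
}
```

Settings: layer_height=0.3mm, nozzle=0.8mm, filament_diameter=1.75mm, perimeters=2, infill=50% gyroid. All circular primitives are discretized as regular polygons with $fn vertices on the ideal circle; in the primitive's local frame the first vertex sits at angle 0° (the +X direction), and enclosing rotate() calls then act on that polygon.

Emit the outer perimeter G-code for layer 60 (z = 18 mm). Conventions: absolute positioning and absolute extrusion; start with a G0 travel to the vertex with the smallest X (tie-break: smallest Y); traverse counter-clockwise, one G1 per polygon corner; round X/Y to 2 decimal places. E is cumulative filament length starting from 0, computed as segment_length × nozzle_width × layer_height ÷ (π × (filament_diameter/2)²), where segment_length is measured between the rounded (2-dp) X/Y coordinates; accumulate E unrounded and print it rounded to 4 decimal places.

At z = 18 mm: the cylinder does not reach this height (z outside [0, 17]); the cylinder at (3, 7.5) is not intersected at this z (z outside [4.5, 17]); the r=4 cylinder at (13.5, 0) gives a regular 24-gon of circumradius 4 (constant along its height); Subtracting the remaining from the first: the first operand is absent here, so nothing remains; the cube at (7, 3) is present — its section is the full 19.5×20.5 rectangle; Taking the union: only the 19.5×20.5 cube at (7, 3) is present, so the union is just that shape — 1 connected region. The outline is a single polygon with 4 vertices. Extrusion per mm of travel: 0.8 × 0.3 / (π × 0.875²) = 0.099780. Accumulating E over each segment gives final E = 7.9824.

G0 X7.00 Y3.00 Z18.00
G1 X26.50 Y3.00 E1.9457
G1 X26.50 Y23.50 E3.9912
G1 X7.00 Y23.50 E5.9369
G1 X7.00 Y3.00 E7.9824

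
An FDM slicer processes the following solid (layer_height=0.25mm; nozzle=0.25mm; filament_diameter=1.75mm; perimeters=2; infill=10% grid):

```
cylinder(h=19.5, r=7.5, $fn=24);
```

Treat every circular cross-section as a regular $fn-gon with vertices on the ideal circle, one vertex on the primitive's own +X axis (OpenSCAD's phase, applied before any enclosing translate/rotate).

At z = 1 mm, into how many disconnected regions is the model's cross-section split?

1

At z = 1 mm: the cylinder: section is a regular 24-gon, circumradius r=7.5. The result has 1 disconnected region.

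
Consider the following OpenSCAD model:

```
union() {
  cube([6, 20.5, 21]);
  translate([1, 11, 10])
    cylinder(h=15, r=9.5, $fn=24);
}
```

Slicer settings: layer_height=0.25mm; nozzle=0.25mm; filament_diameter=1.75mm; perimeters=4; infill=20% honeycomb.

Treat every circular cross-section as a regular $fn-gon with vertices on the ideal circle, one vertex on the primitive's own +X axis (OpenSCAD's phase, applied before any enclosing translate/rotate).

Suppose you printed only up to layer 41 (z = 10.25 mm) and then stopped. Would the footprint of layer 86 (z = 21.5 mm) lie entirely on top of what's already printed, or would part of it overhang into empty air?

entirely on top

Compare the two slices. At z = 10.25: the 6×20.5 cube contributes its full rectangle (area 123.00 mm²); the cylinder at (1, 11): section is a regular 24-gon, circumradius r=9.5 (area = (24/2)·9.500²·sin(360°/24) = 280.30 mm²); Taking the union: the regions partially overlap — summed areas 403.30 mm² minus the doubly-counted overlap 108.73 mm² gives 294.57 mm² — area = 294.57 mm². At z = 21.5: the cube is not intersected at this z (z outside [0, 21]); the r=9.5 cylinder at (1, 11) contributes a regular 24-gon of circumradius 9.5 (area = (24/2)·9.500²·sin(360°/24) = 280.30 mm²); Combining (union): only the r=9.5 cylinder at (1, 11) is present, so the union is just that shape — area = 280.30 mm². Checking containment: the cross-section at z = 21.5 is a subset of the cross-section at z = 10.25.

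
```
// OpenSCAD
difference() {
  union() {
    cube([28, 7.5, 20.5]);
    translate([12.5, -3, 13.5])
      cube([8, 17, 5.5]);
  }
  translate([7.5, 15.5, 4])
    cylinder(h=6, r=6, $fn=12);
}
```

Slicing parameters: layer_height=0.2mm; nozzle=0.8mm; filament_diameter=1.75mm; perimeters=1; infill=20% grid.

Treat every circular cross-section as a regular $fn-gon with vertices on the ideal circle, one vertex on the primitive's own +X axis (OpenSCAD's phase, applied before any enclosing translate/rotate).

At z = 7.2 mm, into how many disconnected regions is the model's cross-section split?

At z = 7.2 mm: the 28×7.5 cube contributes its full rectangle; the cube at (12.5, -3) does not reach this height (z outside [13.5, 19]); Taking the union: only the 28×7.5 cube is present, so the union is just that shape — 1 connected region; the r=6 cylinder at (7.5, 15.5) contributes a regular 12-gon of circumradius 6; Taking the first minus the rest: starting from that combined region, the r=6 cylinder at (7.5, 15.5) misses the remaining region (no effect) — 1 connected region. The result has 1 disconnected region.

1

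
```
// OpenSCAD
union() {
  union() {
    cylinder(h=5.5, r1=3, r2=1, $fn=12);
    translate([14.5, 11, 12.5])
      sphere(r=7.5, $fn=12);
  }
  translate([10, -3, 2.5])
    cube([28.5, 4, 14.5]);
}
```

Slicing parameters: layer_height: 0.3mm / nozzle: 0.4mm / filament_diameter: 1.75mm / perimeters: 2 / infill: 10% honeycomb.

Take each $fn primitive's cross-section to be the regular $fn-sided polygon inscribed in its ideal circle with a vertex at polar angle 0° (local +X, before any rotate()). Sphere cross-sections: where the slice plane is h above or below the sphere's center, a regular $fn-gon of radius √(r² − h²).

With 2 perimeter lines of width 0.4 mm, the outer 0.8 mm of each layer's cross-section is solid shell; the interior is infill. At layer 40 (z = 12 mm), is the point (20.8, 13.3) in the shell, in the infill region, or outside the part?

At z = 12 mm: the cone is absent (z outside [0, 5.5]); the r=7.5 sphere at (14.5, 11) slices to a regular 12-gon of circumradius 7.483 (√(r²−h²) with h=0.5 from center); Combining (union): only the r=7.5 sphere at (14.5, 11) is present, so the union is just that shape — 1 connected region; the cube at (10, -3) (footprint 28.5×4) is included at this height; Merging all regions: the 2 present regions are separate (no shared area or edge), so areas and boundary lengths simply add and each stays a separate island — 2 connected regions. Overall, the cross-section has 2 separate islands. The nearest boundary edge runs (20.98, 14.74)→(21.98, 11.00); distance from the point to it = 0.55 mm. (Shell/infill is judged within the island containing the point — the largest one.) The point is inside the cross-section, 0.55 mm from the nearest boundary — within the 0.8 mm shell band (2 × 0.4).

shell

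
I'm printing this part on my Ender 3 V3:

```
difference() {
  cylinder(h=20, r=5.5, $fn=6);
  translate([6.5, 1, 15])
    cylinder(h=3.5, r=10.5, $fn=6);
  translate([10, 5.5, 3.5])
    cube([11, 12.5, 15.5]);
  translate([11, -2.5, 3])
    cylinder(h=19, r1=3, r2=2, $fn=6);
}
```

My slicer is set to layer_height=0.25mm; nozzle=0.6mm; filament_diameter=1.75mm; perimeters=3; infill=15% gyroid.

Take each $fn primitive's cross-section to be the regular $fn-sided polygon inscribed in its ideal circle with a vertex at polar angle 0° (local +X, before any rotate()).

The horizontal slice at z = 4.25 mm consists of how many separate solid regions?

At z = 4.25 mm: the r=5.5 cylinder contributes a regular 6-gon of circumradius 5.5; the cylinder at (6.5, 1) does not reach this height (z outside [15, 18.5]); the cube at (10, 5.5) (footprint 11×12.5) is included at this height; the cone at (11, -2.5): at t=0.066 of its height the radius interpolates to r₁+(r₂−r₁)t = 2.934, giving a regular 6-gon of that circumradius; Subtracting the remaining from the first: starting from the r=5.5 cylinder, the 11×12.5 cube at (10, 5.5) misses the remaining region (no effect); the cone at (11, -2.5) misses the remaining region (no effect) — 1 connected region. The result has 1 disconnected region.

1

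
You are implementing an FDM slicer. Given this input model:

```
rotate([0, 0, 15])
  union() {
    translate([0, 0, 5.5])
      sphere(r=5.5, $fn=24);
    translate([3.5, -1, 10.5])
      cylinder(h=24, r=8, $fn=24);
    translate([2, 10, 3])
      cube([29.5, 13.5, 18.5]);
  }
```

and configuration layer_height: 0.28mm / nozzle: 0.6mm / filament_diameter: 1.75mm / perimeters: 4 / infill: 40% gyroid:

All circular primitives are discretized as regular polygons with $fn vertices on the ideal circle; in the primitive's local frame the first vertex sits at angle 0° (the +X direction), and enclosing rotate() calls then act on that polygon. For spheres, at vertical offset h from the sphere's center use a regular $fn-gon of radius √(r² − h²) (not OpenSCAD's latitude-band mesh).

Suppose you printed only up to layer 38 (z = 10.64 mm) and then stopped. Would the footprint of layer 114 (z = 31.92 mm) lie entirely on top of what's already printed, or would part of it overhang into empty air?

Compare the two slices. At z = 10.64: the sphere: section is a regular 24-gon, circumradius = √(r²−h²) = √(5.5²−5.14²) = 1.957 (area = (24/2)·1.957²·sin(360°/24) = 11.90 mm²); the r=8 cylinder at (3.5, -1) gives a regular 24-gon of circumradius 8 (constant along its height) (area = (24/2)·8.000²·sin(360°/24) = 198.77 mm²); the 29.5×13.5 cube at (2, 10) contributes its full rectangle (area 398.25 mm²); Merging all regions: the regions partially overlap — summed areas 608.92 mm² minus the doubly-counted overlap 11.90 mm² gives 597.02 mm² — area = 597.02 mm²; (rotated 15° about Z; rotation is an isometry so areas/perimeters/island counts are preserved). At z = 31.92: the sphere does not reach this height (|z−center|=26.420 > r=5.5); the r=8 cylinder at (3.5, -1) gives a regular 24-gon of circumradius 8 (constant along its height) (area = (24/2)·8.000²·sin(360°/24) = 198.77 mm²); the cube at (2, 10) is absent (z outside [3, 21.5]); Taking the union: only the r=8 cylinder at (3.5, -1) is present, so the union is just that shape — area = 198.77 mm²; (whole slice rotated 15° about Z — lengths, areas and connectivity unchanged). Checking containment: the cross-section at z = 31.92 is a subset of the cross-section at z = 10.64.

entirely on top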